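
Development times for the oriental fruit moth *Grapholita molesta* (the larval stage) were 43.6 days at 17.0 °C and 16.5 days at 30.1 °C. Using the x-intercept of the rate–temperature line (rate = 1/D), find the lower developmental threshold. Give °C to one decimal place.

9.0 °C

Under the model K = D·(T − T_b), so D₁·(T₁ − T_b) = D₂·(T₂ − T_b).
43.6·(17.0 − T_b) = 16.5·(30.1 − T_b)
T_b = (43.6·17.0 − 16.5·30.1) / (43.6 − 16.5) = 244.55 / 27.1 = 9.024 °C ≈ 9.0 °C.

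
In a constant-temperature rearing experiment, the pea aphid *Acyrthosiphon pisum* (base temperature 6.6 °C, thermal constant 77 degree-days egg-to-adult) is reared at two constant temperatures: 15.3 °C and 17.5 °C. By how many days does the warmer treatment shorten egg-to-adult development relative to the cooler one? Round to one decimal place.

1.8 days

At 15.3 °C: 77 / (15.3 − 6.6) = 77 / 8.7 = 8.851 d.
At 17.5 °C: 77 / (17.5 − 6.6) = 77 / 10.9 = 7.064 d.
Difference = |8.851 − 7.064| = 1.786 ≈ 1.8 days.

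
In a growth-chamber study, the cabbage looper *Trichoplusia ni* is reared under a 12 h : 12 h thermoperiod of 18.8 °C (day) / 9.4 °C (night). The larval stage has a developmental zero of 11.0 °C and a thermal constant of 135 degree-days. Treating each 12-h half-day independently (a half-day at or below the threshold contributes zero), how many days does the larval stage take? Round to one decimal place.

34.6 days

Day half: max(0, 18.8 − 11.0) × 0.5 = 7.8 × 0.5 = 3.90 DD.
Night half: max(0, 9.4 − 11.0) × 0.5 = 0.0 × 0.5 = 0.00 DD.
Per 24 h: 3.90 DD/day.
Duration = 135 / 3.90 = 34.615 ≈ 34.6 days.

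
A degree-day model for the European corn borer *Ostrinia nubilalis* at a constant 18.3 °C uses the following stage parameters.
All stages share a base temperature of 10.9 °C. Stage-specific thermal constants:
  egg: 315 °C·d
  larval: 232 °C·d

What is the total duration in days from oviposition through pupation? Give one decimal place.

73.9 days

Daily accumulation at 18.3 °C = 18.3 − 10.9 = 7.4 DD/day.
Total K = 315 + 232 = 547 DD.
Total duration = 547 / 7.4 = 73.919 ≈ 73.9 days.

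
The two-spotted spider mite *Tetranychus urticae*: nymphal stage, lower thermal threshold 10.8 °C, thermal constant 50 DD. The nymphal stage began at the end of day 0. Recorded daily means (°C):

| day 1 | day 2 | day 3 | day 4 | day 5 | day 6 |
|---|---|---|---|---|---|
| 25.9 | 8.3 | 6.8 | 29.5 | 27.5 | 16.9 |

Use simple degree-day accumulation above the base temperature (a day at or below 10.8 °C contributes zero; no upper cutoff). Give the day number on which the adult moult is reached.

day 5

Daily DD above 10.8 °C: 15.1, 0.0, 0.0, 18.7, 16.7, 6.1.
Cumulative: 15.1, 15.1, 15.1, 33.8, 50.5, 56.6.
The total first reaches 50 DD on day 5.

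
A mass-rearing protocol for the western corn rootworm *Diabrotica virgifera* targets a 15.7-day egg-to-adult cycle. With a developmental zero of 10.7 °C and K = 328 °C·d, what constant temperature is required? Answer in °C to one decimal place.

Required daily accumulation = 328 / 15.7 = 20.892 DD/day.
T = T_base + 20.892 = 10.7 + 20.892 = 31.592 ≈ 31.6 °C.

31.6 °C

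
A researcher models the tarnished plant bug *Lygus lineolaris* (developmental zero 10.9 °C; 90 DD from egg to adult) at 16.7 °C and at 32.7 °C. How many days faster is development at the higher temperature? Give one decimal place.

At 16.7 °C: 90 / (16.7 − 10.9) = 90 / 5.8 = 15.517 d.
At 32.7 °C: 90 / (32.7 − 10.9) = 90 / 21.8 = 4.128 d.
Difference = |15.517 − 4.128| = 11.389 ≈ 11.4 days.

11.4 days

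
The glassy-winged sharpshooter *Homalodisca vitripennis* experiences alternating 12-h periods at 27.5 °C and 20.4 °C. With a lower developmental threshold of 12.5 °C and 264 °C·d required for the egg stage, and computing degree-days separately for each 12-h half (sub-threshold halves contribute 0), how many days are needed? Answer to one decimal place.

Day half: max(0, 27.5 − 12.5) × 0.5 = 15.0 × 0.5 = 7.50 DD.
Night half: max(0, 20.4 − 12.5) × 0.5 = 7.9 × 0.5 = 3.95 DD.
Per 24 h: 11.45 DD/day.
Duration = 264 / 11.45 = 23.057 ≈ 23.1 days.

23.1 days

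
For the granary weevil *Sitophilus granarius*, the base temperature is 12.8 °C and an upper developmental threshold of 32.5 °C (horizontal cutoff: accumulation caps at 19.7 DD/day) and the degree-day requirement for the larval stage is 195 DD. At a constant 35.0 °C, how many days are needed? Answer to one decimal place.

Temperature 35.0 °C exceeds the upper threshold, so daily accumulation caps at 32.5 − 12.8 = 19.7 DD/day.
Duration = 195 / 19.7 = 9.898 ≈ 9.9 days.

9.9 days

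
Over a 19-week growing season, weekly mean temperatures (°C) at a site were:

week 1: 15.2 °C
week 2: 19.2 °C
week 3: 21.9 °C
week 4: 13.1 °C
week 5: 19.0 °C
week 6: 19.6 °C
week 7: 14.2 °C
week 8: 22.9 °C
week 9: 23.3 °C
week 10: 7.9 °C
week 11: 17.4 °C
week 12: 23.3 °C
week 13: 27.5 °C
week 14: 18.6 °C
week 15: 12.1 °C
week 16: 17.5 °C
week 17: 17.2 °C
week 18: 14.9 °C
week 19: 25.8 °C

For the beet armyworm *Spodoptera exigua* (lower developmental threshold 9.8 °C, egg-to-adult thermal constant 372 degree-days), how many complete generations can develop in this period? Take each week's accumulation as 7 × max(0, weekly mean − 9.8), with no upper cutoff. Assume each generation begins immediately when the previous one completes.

Weekly DD (7 × max(0, T̄ − 9.8)): 37.8, 65.8, 84.7, 23.1, 64.4, 68.6, 30.8, 91.7, 94.5, 0.0, 53.2, 94.5, 123.9, 61.6, 16.1, 53.9, 51.8, 35.7, 112.0.
Season total = 1164.1 DD.
Complete generations = ⌊1164.1 / 372⌋ = 3.

3 generations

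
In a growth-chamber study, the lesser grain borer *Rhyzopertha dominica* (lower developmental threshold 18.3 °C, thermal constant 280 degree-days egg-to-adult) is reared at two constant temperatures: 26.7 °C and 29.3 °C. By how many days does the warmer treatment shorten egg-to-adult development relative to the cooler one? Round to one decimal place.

7.9 days

At 26.7 °C: 280 / (26.7 − 18.3) = 280 / 8.4 = 33.333 d.
At 29.3 °C: 280 / (29.3 − 18.3) = 280 / 11.0 = 25.455 d.
Difference = |33.333 − 25.455| = 7.879 ≈ 7.9 days.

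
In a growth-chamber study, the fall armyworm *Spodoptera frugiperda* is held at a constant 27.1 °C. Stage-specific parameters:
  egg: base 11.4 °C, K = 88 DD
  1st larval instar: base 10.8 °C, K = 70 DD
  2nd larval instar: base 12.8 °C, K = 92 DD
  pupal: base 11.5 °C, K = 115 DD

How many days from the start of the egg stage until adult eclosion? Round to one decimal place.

egg: 88 / (27.1 − 11.4) = 88 / 15.7 = 5.605 d.
1st larval instar: 70 / (27.1 − 10.8) = 70 / 16.3 = 4.294 d.
2nd larval instar: 92 / (27.1 − 12.8) = 92 / 14.3 = 6.434 d.
pupal: 115 / (27.1 − 11.5) = 115 / 15.6 = 7.372 d.
Sum = 23.705 ≈ 23.7 days.

23.7 days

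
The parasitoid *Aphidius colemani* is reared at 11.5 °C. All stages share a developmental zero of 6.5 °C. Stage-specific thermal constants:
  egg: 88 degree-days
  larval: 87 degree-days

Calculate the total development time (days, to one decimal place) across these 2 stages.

35.0 days

Daily accumulation at 11.5 °C = 11.5 − 6.5 = 5.0 DD/day.
Total K = 88 + 87 = 175 DD.
Total duration = 175 / 5.0 = 35.000 ≈ 35.0 days.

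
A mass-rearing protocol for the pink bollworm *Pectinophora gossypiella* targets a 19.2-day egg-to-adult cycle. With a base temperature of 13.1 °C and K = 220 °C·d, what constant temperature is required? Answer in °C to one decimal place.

Required daily accumulation = 220 / 19.2 = 11.458 DD/day.
T = T_base + 11.458 = 13.1 + 11.458 = 24.558 ≈ 24.6 °C.

24.6 °C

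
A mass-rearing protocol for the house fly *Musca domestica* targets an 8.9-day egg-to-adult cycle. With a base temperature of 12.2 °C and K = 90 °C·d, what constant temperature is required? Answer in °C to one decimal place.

22.3 °C

Required daily accumulation = 90 / 8.9 = 10.112 DD/day.
T = T_base + 10.112 = 12.2 + 10.112 = 22.312 ≈ 22.3 °C.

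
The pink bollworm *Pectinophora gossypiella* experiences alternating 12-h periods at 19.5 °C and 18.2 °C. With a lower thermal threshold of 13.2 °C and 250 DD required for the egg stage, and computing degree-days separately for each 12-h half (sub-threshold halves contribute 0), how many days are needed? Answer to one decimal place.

44.2 days

Day half: max(0, 19.5 − 13.2) × 0.5 = 6.3 × 0.5 = 3.15 DD.
Night half: max(0, 18.2 − 13.2) × 0.5 = 5.0 × 0.5 = 2.50 DD.
Per 24 h: 5.65 DD/day.
Duration = 250 / 5.65 = 44.248 ≈ 44.2 days.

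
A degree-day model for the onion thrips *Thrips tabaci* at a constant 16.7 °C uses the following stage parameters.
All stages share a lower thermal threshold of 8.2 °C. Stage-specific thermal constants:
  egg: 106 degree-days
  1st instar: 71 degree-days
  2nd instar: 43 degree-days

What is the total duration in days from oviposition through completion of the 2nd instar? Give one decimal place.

Daily accumulation at 16.7 °C = 16.7 − 8.2 = 8.5 DD/day.
Total K = 106 + 71 + 43 = 220 DD.
Total duration = 220 / 8.5 = 25.882 ≈ 25.9 days.

25.9 days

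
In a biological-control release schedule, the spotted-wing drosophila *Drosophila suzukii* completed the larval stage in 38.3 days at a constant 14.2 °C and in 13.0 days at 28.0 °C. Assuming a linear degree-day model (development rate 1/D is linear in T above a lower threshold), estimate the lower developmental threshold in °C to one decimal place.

7.1 °C

Linear rate model ⇒ the product D·(T − T_b) is constant across temperatures.
38.3·(14.2 − T_b) = 13.0·(28.0 − T_b)
T_b = (38.3·14.2 − 13.0·28.0) / (38.3 − 13.0) = 179.86 / 25.3 = 7.109 °C ≈ 7.1 °C.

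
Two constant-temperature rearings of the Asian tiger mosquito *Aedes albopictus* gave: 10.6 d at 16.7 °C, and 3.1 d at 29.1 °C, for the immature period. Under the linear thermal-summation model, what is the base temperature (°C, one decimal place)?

Under the model K = D·(T − T_b), so D₁·(T₁ − T_b) = D₂·(T₂ − T_b).
10.6·(16.7 − T_b) = 3.1·(29.1 − T_b)
T_b = (10.6·16.7 − 3.1·29.1) / (10.6 − 3.1) = 86.81 / 7.5 = 11.575 °C ≈ 11.6 °C.

11.6 °C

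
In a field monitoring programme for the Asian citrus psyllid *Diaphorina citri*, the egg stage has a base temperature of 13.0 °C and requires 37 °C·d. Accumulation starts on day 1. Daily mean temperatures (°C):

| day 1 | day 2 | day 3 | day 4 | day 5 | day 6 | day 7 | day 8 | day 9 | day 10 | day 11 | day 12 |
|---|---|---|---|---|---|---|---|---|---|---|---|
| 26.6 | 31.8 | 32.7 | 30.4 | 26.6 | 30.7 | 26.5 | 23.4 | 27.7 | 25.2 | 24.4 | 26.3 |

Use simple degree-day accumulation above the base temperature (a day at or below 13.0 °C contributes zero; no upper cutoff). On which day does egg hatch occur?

Daily DD above 13.0 °C: 13.6, 18.8, 19.7, 17.4, 13.6, 17.7, 13.5, 10.4, 14.7, 12.2, 11.4, 13.3.
Cumulative: 13.6, 32.4, 52.1, 69.5, 83.1, 100.8, 114.3, 124.7, 139.4, 151.6, 163.0, 176.3.
The total first reaches 37 DD on day 3.

day 3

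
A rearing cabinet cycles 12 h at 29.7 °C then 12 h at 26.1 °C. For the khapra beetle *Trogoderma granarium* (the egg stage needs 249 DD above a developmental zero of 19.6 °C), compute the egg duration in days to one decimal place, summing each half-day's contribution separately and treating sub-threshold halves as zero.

Day half: max(0, 29.7 − 19.6) × 0.5 = 10.1 × 0.5 = 5.05 DD.
Night half: max(0, 26.1 − 19.6) × 0.5 = 6.5 × 0.5 = 3.25 DD.
Per 24 h: 8.30 DD/day.
Duration = 249 / 8.30 = 30.000 ≈ 30.0 days.

30.0 days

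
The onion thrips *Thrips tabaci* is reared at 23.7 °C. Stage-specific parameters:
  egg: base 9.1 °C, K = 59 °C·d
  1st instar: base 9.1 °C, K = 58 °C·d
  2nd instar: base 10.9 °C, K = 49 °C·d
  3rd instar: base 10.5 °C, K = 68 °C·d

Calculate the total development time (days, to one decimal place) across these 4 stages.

egg: 59 / (23.7 − 9.1) = 59 / 14.6 = 4.041 d.
1st instar: 58 / (23.7 − 9.1) = 58 / 14.6 = 3.973 d.
2nd instar: 49 / (23.7 − 10.9) = 49 / 12.8 = 3.828 d.
3rd instar: 68 / (23.7 − 10.5) = 68 / 13.2 = 5.152 d.
Sum = 16.993 ≈ 17.0 days.

17.0 days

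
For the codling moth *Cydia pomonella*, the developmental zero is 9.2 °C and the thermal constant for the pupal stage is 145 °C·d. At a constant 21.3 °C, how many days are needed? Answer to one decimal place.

12.0 days

Daily accumulation = 21.3 − 9.2 = 12.1 DD/day.
Duration = 145 / 12.1 = 11.983 ≈ 12.0 days.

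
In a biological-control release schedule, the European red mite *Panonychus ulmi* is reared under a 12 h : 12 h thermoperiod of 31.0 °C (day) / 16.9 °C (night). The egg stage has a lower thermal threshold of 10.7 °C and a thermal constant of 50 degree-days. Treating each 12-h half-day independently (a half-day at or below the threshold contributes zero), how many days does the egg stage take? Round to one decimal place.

3.8 days

Day half: max(0, 31.0 − 10.7) × 0.5 = 20.3 × 0.5 = 10.15 DD.
Night half: max(0, 16.9 − 10.7) × 0.5 = 6.2 × 0.5 = 3.10 DD.
Per 24 h: 13.25 DD/day.
Duration = 50 / 13.25 = 3.774 ≈ 3.8 days.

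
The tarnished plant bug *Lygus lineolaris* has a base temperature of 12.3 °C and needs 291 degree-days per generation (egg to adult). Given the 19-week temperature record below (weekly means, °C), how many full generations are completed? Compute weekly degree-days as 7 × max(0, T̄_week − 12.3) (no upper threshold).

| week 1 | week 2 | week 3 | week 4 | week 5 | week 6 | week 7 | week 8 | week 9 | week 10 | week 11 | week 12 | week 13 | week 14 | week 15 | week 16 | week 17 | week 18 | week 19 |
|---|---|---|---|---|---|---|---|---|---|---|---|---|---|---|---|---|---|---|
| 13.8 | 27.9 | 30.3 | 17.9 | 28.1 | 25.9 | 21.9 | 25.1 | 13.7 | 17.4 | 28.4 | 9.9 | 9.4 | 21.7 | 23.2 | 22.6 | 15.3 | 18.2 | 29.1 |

Weekly DD (7 × max(0, T̄ − 12.3)): 10.5, 109.2, 126.0, 39.2, 110.6, 95.2, 67.2, 89.6, 9.8, 35.7, 112.7, 0.0, 0.0, 65.8, 76.3, 72.1, 21.0, 41.3, 117.6.
Season total = 1199.8 DD.
Complete generations = ⌊1199.8 / 291⌋ = 4.

4 generations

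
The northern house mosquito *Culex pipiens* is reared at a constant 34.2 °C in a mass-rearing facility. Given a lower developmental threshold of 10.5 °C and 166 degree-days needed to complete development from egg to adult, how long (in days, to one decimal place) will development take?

7.0 days

Daily accumulation = 34.2 − 10.5 = 23.7 DD/day.
Duration = 166 / 23.7 = 7.004 ≈ 7.0 days.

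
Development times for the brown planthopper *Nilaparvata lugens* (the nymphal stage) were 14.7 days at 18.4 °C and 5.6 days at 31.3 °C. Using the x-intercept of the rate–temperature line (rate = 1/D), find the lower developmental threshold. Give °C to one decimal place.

Linear rate model ⇒ the product D·(T − T_b) is constant across temperatures.
14.7·(18.4 − T_b) = 5.6·(31.3 − T_b)
T_b = (14.7·18.4 − 5.6·31.3) / (14.7 − 5.6) = 95.20 / 9.1 = 10.462 °C ≈ 10.5 °C.

10.5 °C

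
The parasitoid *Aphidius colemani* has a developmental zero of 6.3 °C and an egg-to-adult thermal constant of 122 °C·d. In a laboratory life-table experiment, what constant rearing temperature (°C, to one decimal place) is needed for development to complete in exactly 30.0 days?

Required daily accumulation = 122 / 30.0 = 4.067 DD/day.
T = T_base + 4.067 = 6.3 + 4.067 = 10.367 ≈ 10.4 °C.

10.4 °C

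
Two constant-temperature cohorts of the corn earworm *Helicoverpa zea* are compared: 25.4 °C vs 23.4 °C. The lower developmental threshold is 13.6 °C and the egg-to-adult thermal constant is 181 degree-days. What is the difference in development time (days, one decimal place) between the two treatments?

At 25.4 °C: 181 / (25.4 − 13.6) = 181 / 11.8 = 15.339 d.
At 23.4 °C: 181 / (23.4 − 13.6) = 181 / 9.8 = 18.469 d.
Difference = |15.339 − 18.469| = 3.130 ≈ 3.1 days.

3.1 days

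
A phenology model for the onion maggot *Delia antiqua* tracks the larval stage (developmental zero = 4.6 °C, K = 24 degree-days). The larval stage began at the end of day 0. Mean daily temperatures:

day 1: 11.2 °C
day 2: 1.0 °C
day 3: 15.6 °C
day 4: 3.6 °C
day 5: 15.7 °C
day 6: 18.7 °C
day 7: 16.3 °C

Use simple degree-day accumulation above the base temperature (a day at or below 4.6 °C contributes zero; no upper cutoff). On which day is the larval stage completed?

Daily DD above 4.6 °C: 6.6, 0.0, 11.0, 0.0, 11.1, 14.1, 11.7.
Cumulative: 6.6, 6.6, 17.6, 17.6, 28.7, 42.8, 54.5.
The total first reaches 24 DD on day 5.

day 5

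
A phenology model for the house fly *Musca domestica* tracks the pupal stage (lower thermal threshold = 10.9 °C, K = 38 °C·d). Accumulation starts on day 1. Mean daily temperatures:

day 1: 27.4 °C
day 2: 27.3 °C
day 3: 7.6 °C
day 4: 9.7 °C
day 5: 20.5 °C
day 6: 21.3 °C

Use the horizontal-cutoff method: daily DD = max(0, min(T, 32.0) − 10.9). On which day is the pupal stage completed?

Daily DD above 10.9 °C (capped at 21.1): 16.5, 16.4, 0.0, 0.0, 9.6, 10.4.
Cumulative: 16.5, 32.9, 32.9, 32.9, 42.5, 52.9.
The total first reaches 38 DD on day 5.

day 5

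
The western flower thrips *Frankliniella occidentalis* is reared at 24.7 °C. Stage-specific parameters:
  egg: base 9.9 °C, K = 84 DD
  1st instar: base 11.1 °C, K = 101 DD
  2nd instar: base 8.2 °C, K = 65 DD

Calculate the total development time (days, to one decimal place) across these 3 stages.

egg: 84 / (24.7 − 9.9) = 84 / 14.8 = 5.676 d.
1st instar: 101 / (24.7 − 11.1) = 101 / 13.6 = 7.426 d.
2nd instar: 65 / (24.7 − 8.2) = 65 / 16.5 = 3.939 d.
Sum = 17.042 ≈ 17.0 days.

17.0 days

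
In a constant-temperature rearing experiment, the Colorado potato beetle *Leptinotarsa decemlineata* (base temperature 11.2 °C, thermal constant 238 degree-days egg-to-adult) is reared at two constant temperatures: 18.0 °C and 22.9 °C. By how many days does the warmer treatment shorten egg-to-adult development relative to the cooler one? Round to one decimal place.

At 18.0 °C: 238 / (18.0 − 11.2) = 238 / 6.8 = 35.000 d.
At 22.9 °C: 238 / (22.9 − 11.2) = 238 / 11.7 = 20.342 d.
Difference = |35.000 − 20.342| = 14.658 ≈ 14.7 days.

14.7 days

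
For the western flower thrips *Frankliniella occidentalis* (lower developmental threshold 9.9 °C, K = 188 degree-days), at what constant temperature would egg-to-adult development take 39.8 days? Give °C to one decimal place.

Required daily accumulation = 188 / 39.8 = 4.724 DD/day.
T = T_base + 4.724 = 9.9 + 4.724 = 14.624 ≈ 14.6 °C.

14.6 °C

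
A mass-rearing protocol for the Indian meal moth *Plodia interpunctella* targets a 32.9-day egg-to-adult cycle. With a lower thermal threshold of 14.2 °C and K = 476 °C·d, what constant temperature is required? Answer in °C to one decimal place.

Required daily accumulation = 476 / 32.9 = 14.468 DD/day.
T = T_base + 14.468 = 14.2 + 14.468 = 28.668 ≈ 28.7 °C.

28.7 °C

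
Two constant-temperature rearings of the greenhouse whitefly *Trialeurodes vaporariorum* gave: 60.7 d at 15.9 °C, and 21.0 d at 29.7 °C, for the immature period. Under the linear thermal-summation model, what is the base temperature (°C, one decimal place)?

Under the model K = D·(T − T_b), so D₁·(T₁ − T_b) = D₂·(T₂ − T_b).
60.7·(15.9 − T_b) = 21.0·(29.7 − T_b)
T_b = (60.7·15.9 − 21.0·29.7) / (60.7 − 21.0) = 341.43 / 39.7 = 8.600 °C ≈ 8.6 °C.

8.6 °C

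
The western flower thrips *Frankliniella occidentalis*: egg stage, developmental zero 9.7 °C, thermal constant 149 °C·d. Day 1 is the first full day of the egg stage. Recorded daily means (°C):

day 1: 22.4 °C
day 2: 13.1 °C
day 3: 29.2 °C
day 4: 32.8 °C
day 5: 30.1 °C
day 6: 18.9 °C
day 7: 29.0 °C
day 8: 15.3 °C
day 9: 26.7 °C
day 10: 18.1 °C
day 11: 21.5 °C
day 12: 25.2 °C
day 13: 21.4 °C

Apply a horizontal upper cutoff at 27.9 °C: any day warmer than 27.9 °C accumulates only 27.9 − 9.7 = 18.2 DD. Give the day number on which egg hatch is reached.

Daily DD above 9.7 °C (capped at 18.2): 12.7, 3.4, 18.2, 18.2, 18.2, 9.2, 18.2, 5.6, 17.0, 8.4, 11.8, 15.5, 11.7.
Cumulative: 12.7, 16.1, 34.3, 52.5, 70.7, 79.9, 98.1, 103.7, 120.7, 129.1, 140.9, 156.4, 168.1.
The total first reaches 149 DD on day 12.

day 12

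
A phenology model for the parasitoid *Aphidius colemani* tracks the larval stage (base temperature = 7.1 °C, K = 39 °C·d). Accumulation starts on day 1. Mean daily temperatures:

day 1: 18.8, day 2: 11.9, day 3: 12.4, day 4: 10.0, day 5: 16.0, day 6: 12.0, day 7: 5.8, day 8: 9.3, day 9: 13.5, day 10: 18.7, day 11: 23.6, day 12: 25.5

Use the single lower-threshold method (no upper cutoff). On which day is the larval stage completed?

day 8

Daily DD above 7.1 °C: 11.7, 4.8, 5.3, 2.9, 8.9, 4.9, 0.0, 2.2, 6.4, 11.6, 16.5, 18.4.
Cumulative: 11.7, 16.5, 21.8, 24.7, 33.6, 38.5, 38.5, 40.7, 47.1, 58.7, 75.2, 93.6.
The total first reaches 39 DD on day 8.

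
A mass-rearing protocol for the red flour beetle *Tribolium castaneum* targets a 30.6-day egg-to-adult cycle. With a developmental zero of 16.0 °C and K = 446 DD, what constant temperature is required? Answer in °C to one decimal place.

30.6 °C

Required daily accumulation = 446 / 30.6 = 14.575 DD/day.
T = T_base + 14.575 = 16.0 + 14.575 = 30.575 ≈ 30.6 °C.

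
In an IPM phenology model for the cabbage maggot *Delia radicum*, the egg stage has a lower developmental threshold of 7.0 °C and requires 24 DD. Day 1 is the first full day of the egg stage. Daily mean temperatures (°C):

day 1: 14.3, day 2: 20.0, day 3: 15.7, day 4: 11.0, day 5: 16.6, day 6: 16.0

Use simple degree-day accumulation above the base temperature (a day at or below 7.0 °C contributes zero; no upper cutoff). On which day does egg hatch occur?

Daily DD above 7.0 °C: 7.3, 13.0, 8.7, 4.0, 9.6, 9.0.
Cumulative: 7.3, 20.3, 29.0, 33.0, 42.6, 51.6.
The total first reaches 24 DD on day 3.

day 3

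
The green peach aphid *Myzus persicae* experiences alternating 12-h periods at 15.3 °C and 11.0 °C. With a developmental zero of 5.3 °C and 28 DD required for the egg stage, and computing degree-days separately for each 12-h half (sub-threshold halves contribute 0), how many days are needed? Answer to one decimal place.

3.6 days

Day half: max(0, 15.3 − 5.3) × 0.5 = 10.0 × 0.5 = 5.00 DD.
Night half: max(0, 11.0 − 5.3) × 0.5 = 5.7 × 0.5 = 2.85 DD.
Per 24 h: 7.85 DD/day.
Duration = 28 / 7.85 = 3.567 ≈ 3.6 days.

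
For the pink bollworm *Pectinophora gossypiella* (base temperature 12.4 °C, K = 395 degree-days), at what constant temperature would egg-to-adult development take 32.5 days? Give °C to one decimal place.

Required daily accumulation = 395 / 32.5 = 12.154 DD/day.
T = T_base + 12.154 = 12.4 + 12.154 = 24.554 ≈ 24.6 °C.

24.6 °C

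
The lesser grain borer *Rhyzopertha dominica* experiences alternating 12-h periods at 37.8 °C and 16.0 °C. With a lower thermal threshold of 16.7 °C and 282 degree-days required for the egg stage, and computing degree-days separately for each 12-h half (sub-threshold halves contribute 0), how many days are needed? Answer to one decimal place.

26.7 days

Day half: max(0, 37.8 − 16.7) × 0.5 = 21.1 × 0.5 = 10.55 DD.
Night half: max(0, 16.0 − 16.7) × 0.5 = 0.0 × 0.5 = 0.00 DD.
Per 24 h: 10.55 DD/day.
Duration = 282 / 10.55 = 26.730 ≈ 26.7 days.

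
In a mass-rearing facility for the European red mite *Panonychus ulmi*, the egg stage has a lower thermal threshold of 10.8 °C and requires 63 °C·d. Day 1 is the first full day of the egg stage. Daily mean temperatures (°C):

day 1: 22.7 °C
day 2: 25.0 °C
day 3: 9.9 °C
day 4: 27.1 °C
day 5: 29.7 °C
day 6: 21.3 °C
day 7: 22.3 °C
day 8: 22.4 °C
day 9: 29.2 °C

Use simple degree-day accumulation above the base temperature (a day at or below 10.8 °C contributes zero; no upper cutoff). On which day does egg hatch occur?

day 6

Daily DD above 10.8 °C: 11.9, 14.2, 0.0, 16.3, 18.9, 10.5, 11.5, 11.6, 18.4.
Cumulative: 11.9, 26.1, 26.1, 42.4, 61.3, 71.8, 83.3, 94.9, 113.3.
The total first reaches 63 DD on day 6.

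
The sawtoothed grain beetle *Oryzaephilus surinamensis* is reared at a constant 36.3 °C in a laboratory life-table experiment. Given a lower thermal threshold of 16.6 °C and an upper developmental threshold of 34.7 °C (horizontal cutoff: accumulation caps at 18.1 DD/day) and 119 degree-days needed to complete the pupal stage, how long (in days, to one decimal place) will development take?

Temperature 36.3 °C exceeds the upper threshold, so daily accumulation caps at 34.7 − 16.6 = 18.1 DD/day.
Duration = 119 / 18.1 = 6.575 ≈ 6.6 days.

6.6 days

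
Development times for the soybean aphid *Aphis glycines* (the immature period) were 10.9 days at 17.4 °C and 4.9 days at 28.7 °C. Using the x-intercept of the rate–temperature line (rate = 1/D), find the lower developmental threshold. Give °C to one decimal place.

Equal thermal constants: D₁(T₁ − T_b) = D₂(T₂ − T_b).
10.9·(17.4 − T_b) = 4.9·(28.7 − T_b)
T_b = (10.9·17.4 − 4.9·28.7) / (10.9 − 4.9) = 49.03 / 6.0 = 8.172 °C ≈ 8.2 °C.

8.2 °C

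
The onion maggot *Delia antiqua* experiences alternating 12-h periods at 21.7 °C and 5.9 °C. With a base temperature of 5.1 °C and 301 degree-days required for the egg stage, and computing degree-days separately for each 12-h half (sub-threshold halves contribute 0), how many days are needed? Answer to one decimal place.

34.6 days

Day half: max(0, 21.7 − 5.1) × 0.5 = 16.6 × 0.5 = 8.30 DD.
Night half: max(0, 5.9 − 5.1) × 0.5 = 0.8 × 0.5 = 0.40 DD.
Per 24 h: 8.70 DD/day.
Duration = 301 / 8.70 = 34.598 ≈ 34.6 days.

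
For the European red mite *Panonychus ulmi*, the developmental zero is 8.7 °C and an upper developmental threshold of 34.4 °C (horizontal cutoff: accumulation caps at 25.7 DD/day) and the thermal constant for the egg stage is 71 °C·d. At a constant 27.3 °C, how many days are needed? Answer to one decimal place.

3.8 days

Daily accumulation = 27.3 − 8.7 = 18.6 DD/day.
Duration = 71 / 18.6 = 3.817 ≈ 3.8 days.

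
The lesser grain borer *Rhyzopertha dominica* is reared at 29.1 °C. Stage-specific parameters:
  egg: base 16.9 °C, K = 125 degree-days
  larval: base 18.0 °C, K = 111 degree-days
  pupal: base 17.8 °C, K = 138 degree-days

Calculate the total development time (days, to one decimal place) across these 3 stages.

egg: 125 / (29.1 − 16.9) = 125 / 12.2 = 10.246 d.
larval: 111 / (29.1 − 18.0) = 111 / 11.1 = 10.000 d.
pupal: 138 / (29.1 − 17.8) = 138 / 11.3 = 12.212 d.
Sum = 32.458 ≈ 32.5 days.

32.5 days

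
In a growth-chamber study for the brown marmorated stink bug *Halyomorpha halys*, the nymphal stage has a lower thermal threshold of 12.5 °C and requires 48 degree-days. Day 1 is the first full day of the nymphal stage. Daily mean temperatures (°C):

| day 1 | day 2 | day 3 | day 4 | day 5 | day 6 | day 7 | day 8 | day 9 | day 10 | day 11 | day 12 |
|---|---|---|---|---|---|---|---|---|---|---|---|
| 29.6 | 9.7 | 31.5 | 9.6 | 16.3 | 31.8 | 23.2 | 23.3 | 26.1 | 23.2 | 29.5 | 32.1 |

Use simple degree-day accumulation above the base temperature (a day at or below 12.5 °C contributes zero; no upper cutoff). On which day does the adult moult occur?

Daily DD above 12.5 °C: 17.1, 0.0, 19.0, 0.0, 3.8, 19.3, 10.7, 10.8, 13.6, 10.7, 17.0, 19.6.
Cumulative: 17.1, 17.1, 36.1, 36.1, 39.9, 59.2, 69.9, 80.7, 94.3, 105.0, 122.0, 141.6.
The total first reaches 48 DD on day 6.

day 6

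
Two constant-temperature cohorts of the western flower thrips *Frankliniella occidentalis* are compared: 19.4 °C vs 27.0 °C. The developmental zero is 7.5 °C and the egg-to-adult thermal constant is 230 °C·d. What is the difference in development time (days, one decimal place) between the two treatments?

7.5 days

At 19.4 °C: 230 / (19.4 − 7.5) = 230 / 11.9 = 19.328 d.
At 27.0 °C: 230 / (27.0 − 7.5) = 230 / 19.5 = 11.795 d.
Difference = |19.328 − 11.795| = 7.533 ≈ 7.5 days.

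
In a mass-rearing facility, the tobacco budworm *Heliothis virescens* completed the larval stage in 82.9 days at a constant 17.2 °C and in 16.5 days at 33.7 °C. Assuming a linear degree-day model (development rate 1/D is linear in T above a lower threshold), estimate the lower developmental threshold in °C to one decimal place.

Linear rate model ⇒ the product D·(T − T_b) is constant across temperatures.
82.9·(17.2 − T_b) = 16.5·(33.7 − T_b)
T_b = (82.9·17.2 − 16.5·33.7) / (82.9 − 16.5) = 869.83 / 66.4 = 13.100 °C ≈ 13.1 °C.

13.1 °C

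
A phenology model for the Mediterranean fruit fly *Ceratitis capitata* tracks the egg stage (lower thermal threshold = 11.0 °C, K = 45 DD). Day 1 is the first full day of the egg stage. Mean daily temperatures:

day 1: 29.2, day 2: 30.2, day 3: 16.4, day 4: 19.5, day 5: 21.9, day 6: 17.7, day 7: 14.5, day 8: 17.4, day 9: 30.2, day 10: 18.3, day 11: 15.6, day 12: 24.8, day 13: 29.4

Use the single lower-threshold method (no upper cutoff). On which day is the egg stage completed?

Daily DD above 11.0 °C: 18.2, 19.2, 5.4, 8.5, 10.9, 6.7, 3.5, 6.4, 19.2, 7.3, 4.6, 13.8, 18.4.
Cumulative: 18.2, 37.4, 42.8, 51.3, 62.2, 68.9, 72.4, 78.8, 98.0, 105.3, 109.9, 123.7, 142.1.
The total first reaches 45 DD on day 4.

day 4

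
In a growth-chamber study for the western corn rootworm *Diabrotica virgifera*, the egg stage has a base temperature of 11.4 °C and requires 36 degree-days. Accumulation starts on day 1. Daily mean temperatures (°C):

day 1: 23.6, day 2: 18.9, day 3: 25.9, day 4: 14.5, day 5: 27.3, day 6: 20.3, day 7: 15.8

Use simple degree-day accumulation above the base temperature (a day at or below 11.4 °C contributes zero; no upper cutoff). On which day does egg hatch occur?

Daily DD above 11.4 °C: 12.2, 7.5, 14.5, 3.1, 15.9, 8.9, 4.4.
Cumulative: 12.2, 19.7, 34.2, 37.3, 53.2, 62.1, 66.5.
The total first reaches 36 DD on day 4.

day 4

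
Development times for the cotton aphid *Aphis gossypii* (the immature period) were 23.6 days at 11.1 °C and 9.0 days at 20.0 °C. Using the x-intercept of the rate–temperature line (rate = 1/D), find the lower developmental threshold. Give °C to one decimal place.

Equal thermal constants: D₁(T₁ − T_b) = D₂(T₂ − T_b).
23.6·(11.1 − T_b) = 9.0·(20.0 − T_b)
T_b = (23.6·11.1 − 9.0·20.0) / (23.6 − 9.0) = 81.96 / 14.6 = 5.614 °C ≈ 5.6 °C.

5.6 °C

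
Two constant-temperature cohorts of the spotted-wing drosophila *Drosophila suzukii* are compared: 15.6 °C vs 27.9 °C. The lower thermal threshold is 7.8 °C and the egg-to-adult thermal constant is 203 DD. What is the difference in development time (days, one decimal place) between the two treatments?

At 15.6 °C: 203 / (15.6 − 7.8) = 203 / 7.8 = 26.026 d.
At 27.9 °C: 203 / (27.9 − 7.8) = 203 / 20.1 = 10.100 d.
Difference = |26.026 − 10.100| = 15.926 ≈ 15.9 days.

15.9 days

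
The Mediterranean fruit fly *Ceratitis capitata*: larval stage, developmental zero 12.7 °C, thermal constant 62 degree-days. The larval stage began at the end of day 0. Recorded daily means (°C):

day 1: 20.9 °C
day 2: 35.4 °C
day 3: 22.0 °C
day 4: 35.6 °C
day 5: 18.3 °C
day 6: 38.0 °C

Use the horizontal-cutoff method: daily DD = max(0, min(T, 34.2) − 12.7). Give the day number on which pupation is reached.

Daily DD above 12.7 °C (capped at 21.5): 8.2, 21.5, 9.3, 21.5, 5.6, 21.5.
Cumulative: 8.2, 29.7, 39.0, 60.5, 66.1, 87.6.
The total first reaches 62 DD on day 5.

day 5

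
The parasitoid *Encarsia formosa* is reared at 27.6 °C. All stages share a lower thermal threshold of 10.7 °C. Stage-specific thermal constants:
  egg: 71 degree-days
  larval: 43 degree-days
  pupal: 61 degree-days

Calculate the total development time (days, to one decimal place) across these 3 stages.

Daily accumulation at 27.6 °C = 27.6 − 10.7 = 16.9 DD/day.
Total K = 71 + 43 + 61 = 175 DD.
Total duration = 175 / 16.9 = 10.355 ≈ 10.4 days.

10.4 days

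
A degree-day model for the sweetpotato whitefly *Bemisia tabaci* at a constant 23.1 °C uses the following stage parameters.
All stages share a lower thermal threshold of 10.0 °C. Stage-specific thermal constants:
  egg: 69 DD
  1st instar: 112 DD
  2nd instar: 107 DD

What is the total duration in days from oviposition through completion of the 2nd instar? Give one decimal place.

Daily accumulation at 23.1 °C = 23.1 − 10.0 = 13.1 DD/day.
Total K = 69 + 112 + 107 = 288 DD.
Total duration = 288 / 13.1 = 21.985 ≈ 22.0 days.

22.0 days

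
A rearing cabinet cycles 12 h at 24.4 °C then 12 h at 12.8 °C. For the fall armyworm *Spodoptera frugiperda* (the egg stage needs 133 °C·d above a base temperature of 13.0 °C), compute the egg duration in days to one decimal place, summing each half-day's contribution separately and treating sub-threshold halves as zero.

Day half: max(0, 24.4 − 13.0) × 0.5 = 11.4 × 0.5 = 5.70 DD.
Night half: max(0, 12.8 − 13.0) × 0.5 = 0.0 × 0.5 = 0.00 DD.
Per 24 h: 5.70 DD/day.
Duration = 133 / 5.70 = 23.333 ≈ 23.3 days.

23.3 days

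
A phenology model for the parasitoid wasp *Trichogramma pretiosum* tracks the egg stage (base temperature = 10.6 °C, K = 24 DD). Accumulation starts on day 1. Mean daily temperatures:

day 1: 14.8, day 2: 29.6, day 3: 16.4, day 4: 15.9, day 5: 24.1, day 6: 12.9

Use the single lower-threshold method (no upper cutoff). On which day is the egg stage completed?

day 3

Daily DD above 10.6 °C: 4.2, 19.0, 5.8, 5.3, 13.5, 2.3.
Cumulative: 4.2, 23.2, 29.0, 34.3, 47.8, 50.1.
The total first reaches 24 DD on day 3.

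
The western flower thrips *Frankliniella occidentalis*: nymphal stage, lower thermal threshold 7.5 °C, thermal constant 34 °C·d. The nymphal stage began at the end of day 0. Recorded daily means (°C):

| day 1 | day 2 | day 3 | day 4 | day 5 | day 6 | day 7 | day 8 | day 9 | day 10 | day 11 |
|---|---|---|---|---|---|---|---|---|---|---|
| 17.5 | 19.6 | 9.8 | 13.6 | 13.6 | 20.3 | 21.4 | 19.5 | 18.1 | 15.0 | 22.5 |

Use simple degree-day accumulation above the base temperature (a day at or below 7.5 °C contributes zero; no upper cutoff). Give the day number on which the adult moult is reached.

Daily DD above 7.5 °C: 10.0, 12.1, 2.3, 6.1, 6.1, 12.8, 13.9, 12.0, 10.6, 7.5, 15.0.
Cumulative: 10.0, 22.1, 24.4, 30.5, 36.6, 49.4, 63.3, 75.3, 85.9, 93.4, 108.4.
The total first reaches 34 DD on day 5.

day 5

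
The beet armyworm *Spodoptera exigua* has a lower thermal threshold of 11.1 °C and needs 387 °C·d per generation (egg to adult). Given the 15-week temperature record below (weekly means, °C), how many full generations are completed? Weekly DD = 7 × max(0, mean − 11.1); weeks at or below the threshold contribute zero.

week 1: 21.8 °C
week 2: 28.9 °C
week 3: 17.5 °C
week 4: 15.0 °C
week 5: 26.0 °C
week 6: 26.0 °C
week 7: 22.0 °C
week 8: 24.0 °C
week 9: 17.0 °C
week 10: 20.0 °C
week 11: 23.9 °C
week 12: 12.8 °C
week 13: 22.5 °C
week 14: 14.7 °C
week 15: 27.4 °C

2 generations

Weekly DD (7 × max(0, T̄ − 11.1)): 74.9, 124.6, 44.8, 27.3, 104.3, 104.3, 76.3, 90.3, 41.3, 62.3, 89.6, 11.9, 79.8, 25.2, 114.1.
Season total = 1071.0 DD.
Complete generations = ⌊1071.0 / 387⌋ = 2.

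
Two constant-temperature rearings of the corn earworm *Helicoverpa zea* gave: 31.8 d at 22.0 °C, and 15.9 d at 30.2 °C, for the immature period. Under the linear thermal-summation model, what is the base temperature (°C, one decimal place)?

Equal thermal constants: D₁(T₁ − T_b) = D₂(T₂ − T_b).
31.8·(22.0 − T_b) = 15.9·(30.2 − T_b)
T_b = (31.8·22.0 − 15.9·30.2) / (31.8 − 15.9) = 219.42 / 15.9 = 13.800 °C ≈ 13.8 °C.

13.8 °C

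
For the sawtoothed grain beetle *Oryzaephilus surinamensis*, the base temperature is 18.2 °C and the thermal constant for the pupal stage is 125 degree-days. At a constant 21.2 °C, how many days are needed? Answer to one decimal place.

41.7 days

Daily accumulation = 21.2 − 18.2 = 3.0 DD/day.
Duration = 125 / 3.0 = 41.667 ≈ 41.7 days.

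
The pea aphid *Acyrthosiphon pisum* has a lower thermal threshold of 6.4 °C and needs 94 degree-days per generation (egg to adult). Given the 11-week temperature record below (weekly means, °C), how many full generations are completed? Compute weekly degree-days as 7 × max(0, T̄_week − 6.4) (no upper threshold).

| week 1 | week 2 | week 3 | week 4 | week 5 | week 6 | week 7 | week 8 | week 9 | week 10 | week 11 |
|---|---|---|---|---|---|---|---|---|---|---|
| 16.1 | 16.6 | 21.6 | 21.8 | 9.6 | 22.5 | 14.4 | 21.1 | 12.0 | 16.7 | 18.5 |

8 generations

Weekly DD (7 × max(0, T̄ − 6.4)): 67.9, 71.4, 106.4, 107.8, 22.4, 112.7, 56.0, 102.9, 39.2, 72.1, 84.7.
Season total = 843.5 DD.
Complete generations = ⌊843.5 / 94⌋ = 8.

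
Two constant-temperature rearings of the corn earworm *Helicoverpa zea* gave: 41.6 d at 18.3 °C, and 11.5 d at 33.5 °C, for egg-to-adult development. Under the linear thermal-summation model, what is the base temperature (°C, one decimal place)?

Linear rate model ⇒ the product D·(T − T_b) is constant across temperatures.
41.6·(18.3 − T_b) = 11.5·(33.5 − T_b)
T_b = (41.6·18.3 − 11.5·33.5) / (41.6 − 11.5) = 376.03 / 30.1 = 12.493 °C ≈ 12.5 °C.

12.5 °C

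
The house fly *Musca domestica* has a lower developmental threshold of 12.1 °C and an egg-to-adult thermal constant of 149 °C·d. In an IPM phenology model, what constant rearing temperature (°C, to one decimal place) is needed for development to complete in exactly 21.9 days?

18.9 °C

Required daily accumulation = 149 / 21.9 = 6.804 DD/day.
T = T_base + 6.804 = 12.1 + 6.804 = 18.904 ≈ 18.9 °C.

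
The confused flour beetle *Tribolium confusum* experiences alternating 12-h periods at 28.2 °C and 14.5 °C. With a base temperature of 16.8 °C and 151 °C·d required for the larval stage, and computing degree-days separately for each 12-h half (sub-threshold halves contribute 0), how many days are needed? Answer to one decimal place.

Day half: max(0, 28.2 − 16.8) × 0.5 = 11.4 × 0.5 = 5.70 DD.
Night half: max(0, 14.5 − 16.8) × 0.5 = 0.0 × 0.5 = 0.00 DD.
Per 24 h: 5.70 DD/day.
Duration = 151 / 5.70 = 26.491 ≈ 26.5 days.

26.5 days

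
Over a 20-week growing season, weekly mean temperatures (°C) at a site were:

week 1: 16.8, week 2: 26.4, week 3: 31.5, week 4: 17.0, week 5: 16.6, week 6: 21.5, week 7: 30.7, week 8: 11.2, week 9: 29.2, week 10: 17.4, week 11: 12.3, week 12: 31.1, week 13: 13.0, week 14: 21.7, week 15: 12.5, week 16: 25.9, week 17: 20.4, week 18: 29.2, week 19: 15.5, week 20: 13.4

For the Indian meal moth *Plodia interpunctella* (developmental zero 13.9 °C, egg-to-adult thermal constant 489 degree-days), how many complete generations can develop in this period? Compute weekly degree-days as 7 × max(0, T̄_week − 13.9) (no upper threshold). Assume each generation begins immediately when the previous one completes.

2 generations

Weekly DD (7 × max(0, T̄ − 13.9)): 20.3, 87.5, 123.2, 21.7, 18.9, 53.2, 117.6, 0.0, 107.1, 24.5, 0.0, 120.4, 0.0, 54.6, 0.0, 84.0, 45.5, 107.1, 11.2, 0.0.
Season total = 996.8 DD.
Complete generations = ⌊996.8 / 489⌋ = 2.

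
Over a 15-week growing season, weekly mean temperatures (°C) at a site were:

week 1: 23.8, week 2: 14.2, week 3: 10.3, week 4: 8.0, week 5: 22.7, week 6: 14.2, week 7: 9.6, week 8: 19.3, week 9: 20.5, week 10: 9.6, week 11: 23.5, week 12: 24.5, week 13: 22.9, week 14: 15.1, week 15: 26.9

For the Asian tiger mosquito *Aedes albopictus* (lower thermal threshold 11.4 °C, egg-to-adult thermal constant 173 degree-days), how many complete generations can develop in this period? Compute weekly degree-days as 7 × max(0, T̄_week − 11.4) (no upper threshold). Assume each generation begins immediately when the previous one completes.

Weekly DD (7 × max(0, T̄ − 11.4)): 86.8, 19.6, 0.0, 0.0, 79.1, 19.6, 0.0, 55.3, 63.7, 0.0, 84.7, 91.7, 80.5, 25.9, 108.5.
Season total = 715.4 DD.
Complete generations = ⌊715.4 / 173⌋ = 4.

4 generations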